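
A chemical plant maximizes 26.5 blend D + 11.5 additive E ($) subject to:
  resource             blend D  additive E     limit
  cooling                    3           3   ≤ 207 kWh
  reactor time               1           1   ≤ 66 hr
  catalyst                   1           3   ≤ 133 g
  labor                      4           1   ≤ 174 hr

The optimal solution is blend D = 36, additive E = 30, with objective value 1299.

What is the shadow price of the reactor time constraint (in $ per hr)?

6.5

Check each constraint at x*: cooling 198/207 (slack 9); reactor time 66/66 (tight); catalyst 126/133 (slack 7); labor 174/174 (tight).
Slack constraints have shadow price 0 (complementary slackness).
The binding rows give the dual system: 1·y_reactor time + 4·y_labor = 26.5 and 1·y_reactor time + 1·y_labor = 11.5.
→ y_reactor time = 6.5 and y_labor = 5.
Shadow price of reactor time = 6.5.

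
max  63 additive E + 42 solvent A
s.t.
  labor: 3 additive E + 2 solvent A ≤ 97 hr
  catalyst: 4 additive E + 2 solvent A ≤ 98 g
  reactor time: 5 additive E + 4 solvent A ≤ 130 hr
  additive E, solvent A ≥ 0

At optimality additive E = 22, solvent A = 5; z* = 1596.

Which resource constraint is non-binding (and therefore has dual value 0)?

labor: 76/97 (slack 21)
catalyst: 98/98 (binding)
reactor time: 130/130 (binding)
By complementary slackness, a constraint with positive slack has shadow price 0 → labor.

labor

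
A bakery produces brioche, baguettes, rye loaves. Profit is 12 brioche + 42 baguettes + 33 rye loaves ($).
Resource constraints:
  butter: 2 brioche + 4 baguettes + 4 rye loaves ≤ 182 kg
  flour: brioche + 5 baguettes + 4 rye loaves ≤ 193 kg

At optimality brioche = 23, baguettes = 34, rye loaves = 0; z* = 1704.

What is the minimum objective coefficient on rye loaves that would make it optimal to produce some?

At the optimum: butter uses 182 of 182 (binding); flour uses 193 of 193 (binding).
Dual feasibility on the basic columns requires 2·y_butter + 1·y_flour = 12, 4·y_butter + 5·y_flour = 42.
Solving: y_butter = 3, y_flour = 6.
rye loaves enters the basis when its profit ≥ yᵀa₃ = 3·4 + 6·4 = 36.

36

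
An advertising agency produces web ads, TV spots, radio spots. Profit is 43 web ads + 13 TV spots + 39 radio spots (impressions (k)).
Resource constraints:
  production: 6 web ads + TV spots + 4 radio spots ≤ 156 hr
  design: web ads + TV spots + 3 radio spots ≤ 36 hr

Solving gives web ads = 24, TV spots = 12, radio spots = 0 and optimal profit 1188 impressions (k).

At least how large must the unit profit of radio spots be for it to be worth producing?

Check each constraint at x*: production 156/156 (tight); design 36/36 (tight).
Dual feasibility on the basic columns requires 6·y_production + 1·y_design = 43, 1·y_production + 1·y_design = 13.
→ y_production = 6 and y_design = 7.
radio spots enters the basis when its profit ≥ yᵀa₃ = 6·4 + 7·3 = 45.

45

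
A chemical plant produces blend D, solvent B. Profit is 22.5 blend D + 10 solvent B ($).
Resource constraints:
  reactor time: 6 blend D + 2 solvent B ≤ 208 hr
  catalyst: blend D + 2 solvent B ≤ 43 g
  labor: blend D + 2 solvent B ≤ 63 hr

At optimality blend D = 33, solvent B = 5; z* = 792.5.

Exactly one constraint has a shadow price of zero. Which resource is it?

labor

reactor time: 208/208 (binding)
catalyst: 43/43 (binding)
labor: 43/63 (slack 20)
By complementary slackness, a constraint with positive slack has shadow price 0 → labor.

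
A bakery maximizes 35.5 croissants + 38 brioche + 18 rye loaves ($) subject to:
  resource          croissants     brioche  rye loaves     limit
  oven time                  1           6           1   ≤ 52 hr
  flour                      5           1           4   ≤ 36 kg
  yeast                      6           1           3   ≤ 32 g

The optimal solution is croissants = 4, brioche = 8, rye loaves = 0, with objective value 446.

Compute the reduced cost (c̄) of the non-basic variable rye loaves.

-2.5

At the optimum: oven time uses 52 of 52 (binding); flour uses 28 of 36 (slack = 8); yeast uses 32 of 32 (binding).
Since flour is not tight, its dual is 0.
Dual feasibility on the basic columns requires 1·y_oven time + 6·y_yeast = 35.5, 6·y_oven time + 1·y_yeast = 38.
Solving: y_oven time = 5.5, y_yeast = 5.
Reduced cost of rye loaves: c₃ − yᵀa₃ = 18 − (5.5·1 + 5·3) = 18 − 20.5 = -2.5.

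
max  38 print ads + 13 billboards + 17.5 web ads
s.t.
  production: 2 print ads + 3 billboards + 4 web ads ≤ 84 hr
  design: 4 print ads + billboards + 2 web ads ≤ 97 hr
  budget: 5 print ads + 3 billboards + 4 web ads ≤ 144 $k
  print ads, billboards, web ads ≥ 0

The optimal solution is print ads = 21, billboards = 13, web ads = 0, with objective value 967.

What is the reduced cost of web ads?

-4.5

At the optimum: production uses 81 of 84 (slack = 3); design uses 97 of 97 (binding); budget uses 144 of 144 (binding).
By complementary slackness, y = 0 for the non-binding constraint.
The binding rows give the dual system: 4·y_design + 5·y_budget = 38 and 1·y_design + 3·y_budget = 13.
→ y_design = 7 and y_budget = 2.
Reduced cost of web ads: c₃ − yᵀa₃ = 17.5 − (7·2 + 2·4) = 17.5 − 22 = -4.5.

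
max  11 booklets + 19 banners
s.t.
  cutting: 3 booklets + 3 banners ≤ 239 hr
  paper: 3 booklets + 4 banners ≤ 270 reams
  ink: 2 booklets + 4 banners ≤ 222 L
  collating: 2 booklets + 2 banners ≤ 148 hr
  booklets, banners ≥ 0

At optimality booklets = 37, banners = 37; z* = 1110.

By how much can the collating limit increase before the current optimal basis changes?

Binding constraints: ink, collating. The basis is B = [[2,4],[2,2]] with det -4.
Per unit increase in collating, x* moves by d = (1, -0.5).
The basis stays optimal until paper becomes binding; allowable increase = 11 hr.

11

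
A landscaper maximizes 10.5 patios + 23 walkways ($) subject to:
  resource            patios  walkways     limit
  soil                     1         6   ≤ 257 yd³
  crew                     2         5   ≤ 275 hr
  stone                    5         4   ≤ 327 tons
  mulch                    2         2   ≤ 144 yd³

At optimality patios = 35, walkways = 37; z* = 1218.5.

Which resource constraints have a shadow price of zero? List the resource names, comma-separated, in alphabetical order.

soil: 257/257 (binding)
crew: 255/275 (slack 20)
stone: 323/327 (slack 4)
mulch: 144/144 (binding)
By complementary slackness, a constraint with positive slack has shadow price 0 → crew, stone.

crew, stone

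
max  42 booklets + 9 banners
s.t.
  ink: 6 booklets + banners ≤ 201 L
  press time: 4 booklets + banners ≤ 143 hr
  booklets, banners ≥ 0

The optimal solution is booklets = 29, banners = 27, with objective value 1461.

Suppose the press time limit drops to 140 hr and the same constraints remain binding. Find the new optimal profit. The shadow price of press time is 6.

1443

Δb = -3, so new z* = 1461 + (6)·(-3) = 1461 − 18 = 1443.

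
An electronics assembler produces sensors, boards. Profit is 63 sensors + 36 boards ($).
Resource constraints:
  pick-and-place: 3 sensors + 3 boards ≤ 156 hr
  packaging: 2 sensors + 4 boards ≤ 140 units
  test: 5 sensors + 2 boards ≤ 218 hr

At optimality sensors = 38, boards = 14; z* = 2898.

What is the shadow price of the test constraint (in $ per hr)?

Binding: pick-and-place and test. Non-binding: packaging (8 unused).
Slack constraints have shadow price 0 (complementary slackness).
From A_Bᵀ y = c: 3·y_pick-and-place + 5·y_test = 63; 3·y_pick-and-place + 2·y_test = 36.
→ y_pick-and-place = 6 and y_test = 9.
Shadow price of test = 9.

9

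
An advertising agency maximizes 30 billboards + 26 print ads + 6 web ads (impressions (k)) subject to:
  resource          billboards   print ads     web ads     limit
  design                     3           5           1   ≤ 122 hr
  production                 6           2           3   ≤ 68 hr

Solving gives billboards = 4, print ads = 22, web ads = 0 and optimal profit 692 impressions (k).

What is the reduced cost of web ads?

-7

Check each constraint at x*: design 122/122 (tight); production 68/68 (tight).
The binding rows give the dual system: 3·y_design + 6·y_production = 30 and 5·y_design + 2·y_production = 26.
Solving: y_design = 4, y_production = 3.
Reduced cost of web ads: c₃ − yᵀa₃ = 6 − (4·1 + 3·3) = 6 − 13 = -7.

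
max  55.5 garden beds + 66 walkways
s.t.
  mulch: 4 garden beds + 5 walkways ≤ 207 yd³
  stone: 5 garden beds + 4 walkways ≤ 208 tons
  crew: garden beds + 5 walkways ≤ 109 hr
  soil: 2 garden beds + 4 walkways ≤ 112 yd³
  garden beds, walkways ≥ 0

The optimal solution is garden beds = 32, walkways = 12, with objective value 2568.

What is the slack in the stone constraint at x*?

0

stone used = 5·32 + 4·12 = 208; slack = 208 − 208 = 0.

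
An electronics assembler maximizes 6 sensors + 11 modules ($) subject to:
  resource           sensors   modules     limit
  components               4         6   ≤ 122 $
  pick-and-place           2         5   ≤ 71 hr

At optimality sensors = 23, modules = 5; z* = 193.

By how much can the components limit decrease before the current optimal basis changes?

Binding constraints: components, pick-and-place. The basis is B = [[4,6],[2,5]] with det 8.
Per unit decrease in components, x* moves by d = (-0.625, 0.25).
The basis stays optimal until sensors reaches 0; allowable decrease = 36.8 $.

36.8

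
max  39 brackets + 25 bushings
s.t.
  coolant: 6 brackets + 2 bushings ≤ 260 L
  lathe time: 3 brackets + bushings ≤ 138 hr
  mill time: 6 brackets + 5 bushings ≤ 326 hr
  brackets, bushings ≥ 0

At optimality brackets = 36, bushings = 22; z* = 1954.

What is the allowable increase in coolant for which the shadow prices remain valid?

16

Binding constraints: coolant, mill time. The basis is B = [[6,2],[6,5]] with det 18.
Per unit increase in coolant, x* moves by d = (0.2778, -0.3333).
The basis stays optimal until lathe time becomes binding; allowable increase = 16 L.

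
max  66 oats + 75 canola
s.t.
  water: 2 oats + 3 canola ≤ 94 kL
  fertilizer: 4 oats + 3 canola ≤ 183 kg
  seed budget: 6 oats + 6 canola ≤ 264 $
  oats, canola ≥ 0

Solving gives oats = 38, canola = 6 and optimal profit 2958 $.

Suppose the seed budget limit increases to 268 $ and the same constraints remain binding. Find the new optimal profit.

2990

Check each constraint at x*: water 94/94 (tight); fertilizer 170/183 (slack 13); seed budget 264/264 (tight).
Since fertilizer is not tight, its dual is 0.
The binding rows give the dual system: 2·y_water + 6·y_seed budget = 66 and 3·y_water + 6·y_seed budget = 75.
This yields shadow prices y_water = 9, y_seed budget = 8.
Δz = y_seed budget·Δb = 8 × (4) = 32, so new z* = 2958 + 32 = 2990.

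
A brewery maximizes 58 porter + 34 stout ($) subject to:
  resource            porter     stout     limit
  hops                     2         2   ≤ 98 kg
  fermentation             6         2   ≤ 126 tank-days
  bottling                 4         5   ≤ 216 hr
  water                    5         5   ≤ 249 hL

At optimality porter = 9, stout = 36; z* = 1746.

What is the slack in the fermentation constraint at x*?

fermentation used = 6·9 + 2·36 = 126; slack = 126 − 126 = 0.

0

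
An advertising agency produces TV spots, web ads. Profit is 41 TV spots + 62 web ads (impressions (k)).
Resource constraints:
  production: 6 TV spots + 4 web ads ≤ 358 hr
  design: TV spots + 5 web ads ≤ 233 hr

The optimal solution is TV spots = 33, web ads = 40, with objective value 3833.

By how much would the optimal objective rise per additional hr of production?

5.5

Both production and design are binding at x*.
The binding rows give the dual system: 6·y_production + 1·y_design = 41 and 4·y_production + 5·y_design = 62.
This yields shadow prices y_production = 5.5, y_design = 8.
Shadow price of production = 5.5.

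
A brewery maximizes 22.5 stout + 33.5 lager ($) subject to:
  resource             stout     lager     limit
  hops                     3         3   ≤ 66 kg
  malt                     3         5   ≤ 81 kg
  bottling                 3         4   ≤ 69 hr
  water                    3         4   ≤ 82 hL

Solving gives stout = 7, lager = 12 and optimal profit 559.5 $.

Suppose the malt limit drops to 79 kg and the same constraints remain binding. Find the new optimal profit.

552.5

At the optimum: hops uses 57 of 66 (slack = 9); malt uses 81 of 81 (binding); bottling uses 69 of 69 (binding); water uses 69 of 82 (slack = 13).
By complementary slackness, y = 0 for the non-binding constraints.
From A_Bᵀ y = c: 3·y_malt + 3·y_bottling = 22.5; 5·y_malt + 4·y_bottling = 33.5.
Solving: y_malt = 3.5, y_bottling = 4.
Δz = y_malt·Δb = 3.5 × (-2) = -7, so new z* = 559.5 − 7 = 552.5.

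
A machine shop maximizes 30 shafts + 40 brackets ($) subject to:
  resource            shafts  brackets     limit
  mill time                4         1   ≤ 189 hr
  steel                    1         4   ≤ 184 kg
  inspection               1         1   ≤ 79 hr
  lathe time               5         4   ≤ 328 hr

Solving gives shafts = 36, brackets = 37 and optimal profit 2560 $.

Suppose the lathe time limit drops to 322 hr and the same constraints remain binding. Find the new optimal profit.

2530

Check each constraint at x*: mill time 181/189 (slack 8); steel 184/184 (tight); inspection 73/79 (slack 6); lathe time 328/328 (tight).
Since mill time, inspection are not tight, their duals are 0.
The binding rows give the dual system: 1·y_steel + 5·y_lathe time = 30 and 4·y_steel + 4·y_lathe time = 40.
This yields shadow prices y_steel = 5, y_lathe time = 5.
Δz = y_lathe time·Δb = 5 × (-6) = -30, so new z* = 2560 − 30 = 2530.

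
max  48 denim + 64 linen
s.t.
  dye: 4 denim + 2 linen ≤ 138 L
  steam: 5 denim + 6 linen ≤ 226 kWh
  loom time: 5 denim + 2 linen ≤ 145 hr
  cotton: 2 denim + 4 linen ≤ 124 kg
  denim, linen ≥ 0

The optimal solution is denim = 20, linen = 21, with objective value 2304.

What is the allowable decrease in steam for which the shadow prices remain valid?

40

Binding constraints: steam, cotton. The basis is B = [[5,6],[2,4]] with det 8.
Per unit decrease in steam, x* moves by d = (-0.5, 0.25).
The basis stays optimal until denim reaches 0; allowable decrease = 40 kWh.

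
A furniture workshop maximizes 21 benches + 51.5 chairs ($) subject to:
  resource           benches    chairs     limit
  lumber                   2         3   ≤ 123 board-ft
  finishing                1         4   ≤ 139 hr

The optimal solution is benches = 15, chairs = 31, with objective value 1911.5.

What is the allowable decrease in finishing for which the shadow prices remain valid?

Binding constraints: lumber, finishing. The basis is B = [[2,3],[1,4]] with det 5.
Per unit decrease in finishing, x* moves by d = (0.6, -0.4).
The basis stays optimal until chairs reaches 0; allowable decrease = 77.5 hr.

77.5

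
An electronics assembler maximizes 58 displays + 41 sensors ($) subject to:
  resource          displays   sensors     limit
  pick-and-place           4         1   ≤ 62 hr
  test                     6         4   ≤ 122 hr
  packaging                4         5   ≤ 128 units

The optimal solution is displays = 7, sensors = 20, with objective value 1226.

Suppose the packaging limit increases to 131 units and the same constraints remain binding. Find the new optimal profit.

1229

Binding: test and packaging. Non-binding: pick-and-place (14 unused).
Since pick-and-place is not tight, its dual is 0.
Dual feasibility on the basic columns requires 6·y_test + 4·y_packaging = 58, 4·y_test + 5·y_packaging = 41.
This yields shadow prices y_test = 9, y_packaging = 1.
Δz = y_packaging·Δb = 1 × (3) = 3, so new z* = 1226 + 3 = 1229.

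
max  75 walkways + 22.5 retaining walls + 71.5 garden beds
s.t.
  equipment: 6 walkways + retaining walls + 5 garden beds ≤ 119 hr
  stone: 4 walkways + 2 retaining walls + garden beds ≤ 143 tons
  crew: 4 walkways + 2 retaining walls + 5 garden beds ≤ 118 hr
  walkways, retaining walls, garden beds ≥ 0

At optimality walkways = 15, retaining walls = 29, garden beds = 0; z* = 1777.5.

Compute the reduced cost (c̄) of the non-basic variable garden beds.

Binding: equipment and crew. Non-binding: stone (25 unused).
Since stone is not tight, its dual is 0.
Dual feasibility on the basic columns requires 6·y_equipment + 4·y_crew = 75, 1·y_equipment + 2·y_crew = 22.5.
Solving: y_equipment = 7.5, y_crew = 7.5.
Reduced cost of garden beds: c₃ − yᵀa₃ = 71.5 − (7.5·5 + 7.5·5) = 71.5 − 75 = -3.5.

-3.5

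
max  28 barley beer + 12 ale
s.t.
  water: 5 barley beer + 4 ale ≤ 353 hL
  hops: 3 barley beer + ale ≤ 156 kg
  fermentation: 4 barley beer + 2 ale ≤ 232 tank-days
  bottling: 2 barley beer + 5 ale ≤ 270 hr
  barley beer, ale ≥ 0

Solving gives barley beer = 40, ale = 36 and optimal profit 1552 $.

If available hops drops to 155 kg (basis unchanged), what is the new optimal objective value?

Binding: hops and fermentation. Non-binding: water (9 unused), bottling (10 unused).
By complementary slackness, y = 0 for the non-binding constraints.
The binding rows give the dual system: 3·y_hops + 4·y_fermentation = 28 and 1·y_hops + 2·y_fermentation = 12.
→ y_hops = 4 and y_fermentation = 4.
Δz = y_hops·Δb = 4 × (-1) = -4, so new z* = 1552 − 4 = 1548.

1548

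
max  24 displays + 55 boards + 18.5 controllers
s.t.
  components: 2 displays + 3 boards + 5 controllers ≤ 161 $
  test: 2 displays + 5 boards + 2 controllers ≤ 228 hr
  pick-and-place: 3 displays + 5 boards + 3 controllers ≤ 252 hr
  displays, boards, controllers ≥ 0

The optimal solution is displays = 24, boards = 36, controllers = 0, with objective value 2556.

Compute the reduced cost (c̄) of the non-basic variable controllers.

Binding: test and pick-and-place. Non-binding: components (5 unused).
Slack constraints have shadow price 0 (complementary slackness).
Dual feasibility on the basic columns requires 2·y_test + 3·y_pick-and-place = 24, 5·y_test + 5·y_pick-and-place = 55.
→ y_test = 9 and y_pick-and-place = 2.
Reduced cost of controllers: c₃ − yᵀa₃ = 18.5 − (9·2 + 2·3) = 18.5 − 24 = -5.5.

-5.5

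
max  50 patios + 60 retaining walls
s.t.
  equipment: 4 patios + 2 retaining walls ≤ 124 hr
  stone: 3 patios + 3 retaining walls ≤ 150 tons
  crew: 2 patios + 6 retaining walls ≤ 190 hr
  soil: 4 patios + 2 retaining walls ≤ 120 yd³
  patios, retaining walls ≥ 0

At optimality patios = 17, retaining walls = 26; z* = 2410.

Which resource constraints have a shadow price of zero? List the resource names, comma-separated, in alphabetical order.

equipment, stone

equipment: 120/124 (slack 4)
stone: 129/150 (slack 21)
crew: 190/190 (binding)
soil: 120/120 (binding)
By complementary slackness, a constraint with positive slack has shadow price 0 → equipment, stone.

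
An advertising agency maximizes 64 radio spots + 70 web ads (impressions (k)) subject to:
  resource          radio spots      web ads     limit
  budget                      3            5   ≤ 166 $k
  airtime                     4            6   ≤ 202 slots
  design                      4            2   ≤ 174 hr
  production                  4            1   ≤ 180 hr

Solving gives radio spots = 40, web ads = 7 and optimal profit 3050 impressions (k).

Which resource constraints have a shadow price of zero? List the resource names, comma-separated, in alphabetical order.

budget: 155/166 (slack 11)
airtime: 202/202 (binding)
design: 174/174 (binding)
production: 167/180 (slack 13)
By complementary slackness, a constraint with positive slack has shadow price 0 → budget, production.

budget, production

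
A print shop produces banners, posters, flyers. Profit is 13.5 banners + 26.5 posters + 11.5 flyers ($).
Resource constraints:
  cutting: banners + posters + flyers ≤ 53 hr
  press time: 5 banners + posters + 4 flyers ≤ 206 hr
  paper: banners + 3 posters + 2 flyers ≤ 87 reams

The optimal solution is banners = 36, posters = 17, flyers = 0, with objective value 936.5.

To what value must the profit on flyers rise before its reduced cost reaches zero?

At the optimum: cutting uses 53 of 53 (binding); press time uses 197 of 206 (slack = 9); paper uses 87 of 87 (binding).
By complementary slackness, y = 0 for the non-binding constraint.
Dual feasibility on the basic columns requires 1·y_cutting + 1·y_paper = 13.5, 1·y_cutting + 3·y_paper = 26.5.
→ y_cutting = 7 and y_paper = 6.5.
flyers enters the basis when its profit ≥ yᵀa₃ = 7·1 + 6.5·2 = 20.

20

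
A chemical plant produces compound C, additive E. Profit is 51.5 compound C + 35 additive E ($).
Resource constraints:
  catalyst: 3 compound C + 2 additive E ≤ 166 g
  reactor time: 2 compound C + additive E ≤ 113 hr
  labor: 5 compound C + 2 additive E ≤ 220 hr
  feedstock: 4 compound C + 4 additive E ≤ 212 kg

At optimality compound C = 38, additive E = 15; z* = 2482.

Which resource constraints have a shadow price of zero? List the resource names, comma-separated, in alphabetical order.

catalyst, reactor time

catalyst: 144/166 (slack 22)
reactor time: 91/113 (slack 22)
labor: 220/220 (binding)
feedstock: 212/212 (binding)
By complementary slackness, a constraint with positive slack has shadow price 0 → catalyst, reactor time.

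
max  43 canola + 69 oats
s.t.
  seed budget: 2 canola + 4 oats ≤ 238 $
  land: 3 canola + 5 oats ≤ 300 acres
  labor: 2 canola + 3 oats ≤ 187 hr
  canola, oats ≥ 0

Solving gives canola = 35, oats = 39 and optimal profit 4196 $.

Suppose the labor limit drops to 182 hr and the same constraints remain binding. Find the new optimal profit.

4156

At the optimum: seed budget uses 226 of 238 (slack = 12); land uses 300 of 300 (binding); labor uses 187 of 187 (binding).
Since seed budget is not tight, its dual is 0.
From A_Bᵀ y = c: 3·y_land + 2·y_labor = 43; 5·y_land + 3·y_labor = 69.
Solving: y_land = 9, y_labor = 8.
Δz = y_labor·Δb = 8 × (-5) = -40, so new z* = 4196 − 40 = 4156.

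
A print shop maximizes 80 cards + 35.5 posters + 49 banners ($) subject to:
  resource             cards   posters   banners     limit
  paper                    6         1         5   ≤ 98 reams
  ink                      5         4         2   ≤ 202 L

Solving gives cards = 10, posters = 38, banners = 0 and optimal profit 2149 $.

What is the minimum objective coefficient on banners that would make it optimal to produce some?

51.5

At the optimum: paper uses 98 of 98 (binding); ink uses 202 of 202 (binding).
The binding rows give the dual system: 6·y_paper + 5·y_ink = 80 and 1·y_paper + 4·y_ink = 35.5.
Solving: y_paper = 7.5, y_ink = 7.
banners enters the basis when its profit ≥ yᵀa₃ = 7.5·5 + 7·2 = 51.5.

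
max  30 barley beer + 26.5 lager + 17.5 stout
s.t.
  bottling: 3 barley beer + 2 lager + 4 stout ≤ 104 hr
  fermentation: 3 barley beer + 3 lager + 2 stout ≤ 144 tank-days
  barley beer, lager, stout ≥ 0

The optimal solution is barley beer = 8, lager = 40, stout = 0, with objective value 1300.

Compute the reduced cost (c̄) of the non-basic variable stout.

-9.5

Check each constraint at x*: bottling 104/104 (tight); fermentation 144/144 (tight).
Dual feasibility on the basic columns requires 3·y_bottling + 3·y_fermentation = 30, 2·y_bottling + 3·y_fermentation = 26.5.
→ y_bottling = 3.5 and y_fermentation = 6.5.
Reduced cost of stout: c₃ − yᵀa₃ = 17.5 − (3.5·4 + 6.5·2) = 17.5 − 27 = -9.5.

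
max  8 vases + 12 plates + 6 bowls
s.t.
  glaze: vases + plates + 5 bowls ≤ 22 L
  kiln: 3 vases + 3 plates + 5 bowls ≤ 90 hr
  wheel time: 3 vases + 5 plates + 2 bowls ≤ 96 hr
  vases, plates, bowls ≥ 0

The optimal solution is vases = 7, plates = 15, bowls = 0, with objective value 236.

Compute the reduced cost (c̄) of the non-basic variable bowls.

At the optimum: glaze uses 22 of 22 (binding); kiln uses 66 of 90 (slack = 24); wheel time uses 96 of 96 (binding).
Slack constraints have shadow price 0 (complementary slackness).
The binding rows give the dual system: 1·y_glaze + 3·y_wheel time = 8 and 1·y_glaze + 5·y_wheel time = 12.
Solving: y_glaze = 2, y_wheel time = 2.
Reduced cost of bowls: c₃ − yᵀa₃ = 6 − (2·5 + 2·2) = 6 − 14 = -8.

-8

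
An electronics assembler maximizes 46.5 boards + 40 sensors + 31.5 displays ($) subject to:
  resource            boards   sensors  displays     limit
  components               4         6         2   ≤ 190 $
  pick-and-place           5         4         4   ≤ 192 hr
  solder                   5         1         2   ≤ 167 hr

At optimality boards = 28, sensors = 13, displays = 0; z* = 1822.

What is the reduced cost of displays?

At the optimum: components uses 190 of 190 (binding); pick-and-place uses 192 of 192 (binding); solder uses 153 of 167 (slack = 14).
Slack constraints have shadow price 0 (complementary slackness).
Dual feasibility on the basic columns requires 4·y_components + 5·y_pick-and-place = 46.5, 6·y_components + 4·y_pick-and-place = 40.
Solving: y_components = 1, y_pick-and-place = 8.5.
Reduced cost of displays: c₃ − yᵀa₃ = 31.5 − (1·2 + 8.5·4) = 31.5 − 36 = -4.5.

-4.5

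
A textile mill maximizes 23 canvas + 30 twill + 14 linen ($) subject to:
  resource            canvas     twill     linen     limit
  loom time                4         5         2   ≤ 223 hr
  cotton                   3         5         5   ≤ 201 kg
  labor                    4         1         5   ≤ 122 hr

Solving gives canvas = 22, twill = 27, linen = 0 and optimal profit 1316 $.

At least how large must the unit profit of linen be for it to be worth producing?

Check each constraint at x*: loom time 223/223 (tight); cotton 201/201 (tight); labor 115/122 (slack 7).
Slack constraints have shadow price 0 (complementary slackness).
The binding rows give the dual system: 4·y_loom time + 3·y_cotton = 23 and 5·y_loom time + 5·y_cotton = 30.
→ y_loom time = 5 and y_cotton = 1.
linen enters the basis when its profit ≥ yᵀa₃ = 5·2 + 1·5 = 15.

15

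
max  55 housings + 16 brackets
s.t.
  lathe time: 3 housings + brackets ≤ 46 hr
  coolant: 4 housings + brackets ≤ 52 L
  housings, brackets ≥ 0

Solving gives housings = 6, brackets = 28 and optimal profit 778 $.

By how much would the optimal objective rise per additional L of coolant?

7

At the optimum: lathe time uses 46 of 46 (binding); coolant uses 52 of 52 (binding).
Dual feasibility on the basic columns requires 3·y_lathe time + 4·y_coolant = 55, 1·y_lathe time + 1·y_coolant = 16.
Solving: y_lathe time = 9, y_coolant = 7.
Shadow price of coolant = 7.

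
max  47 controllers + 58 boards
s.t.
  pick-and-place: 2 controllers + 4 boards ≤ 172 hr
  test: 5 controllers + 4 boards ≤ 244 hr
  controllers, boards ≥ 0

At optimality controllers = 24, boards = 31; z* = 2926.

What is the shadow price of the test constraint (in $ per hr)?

6

At the optimum: pick-and-place uses 172 of 172 (binding); test uses 244 of 244 (binding).
The binding rows give the dual system: 2·y_pick-and-place + 5·y_test = 47 and 4·y_pick-and-place + 4·y_test = 58.
Solving: y_pick-and-place = 8.5, y_test = 6.
Shadow price of test = 6.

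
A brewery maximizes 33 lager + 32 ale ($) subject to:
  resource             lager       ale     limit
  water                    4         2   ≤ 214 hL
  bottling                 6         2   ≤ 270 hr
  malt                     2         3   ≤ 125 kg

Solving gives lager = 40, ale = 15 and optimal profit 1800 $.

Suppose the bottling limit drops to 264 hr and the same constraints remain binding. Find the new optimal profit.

1785

At the optimum: water uses 190 of 214 (slack = 24); bottling uses 270 of 270 (binding); malt uses 125 of 125 (binding).
Slack constraints have shadow price 0 (complementary slackness).
The binding rows give the dual system: 6·y_bottling + 2·y_malt = 33 and 2·y_bottling + 3·y_malt = 32.
→ y_bottling = 2.5 and y_malt = 9.
Δz = y_bottling·Δb = 2.5 × (-6) = -15, so new z* = 1800 − 15 = 1785.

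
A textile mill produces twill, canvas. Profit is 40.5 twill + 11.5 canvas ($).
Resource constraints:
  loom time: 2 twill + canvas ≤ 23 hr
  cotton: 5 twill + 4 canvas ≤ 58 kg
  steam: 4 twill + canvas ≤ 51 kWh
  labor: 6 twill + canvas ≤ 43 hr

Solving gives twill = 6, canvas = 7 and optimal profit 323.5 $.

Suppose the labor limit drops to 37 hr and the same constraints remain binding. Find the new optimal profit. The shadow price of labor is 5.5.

290.5

Δb = -6, so new z* = 323.5 + (5.5)·(-6) = 323.5 − 33 = 290.5.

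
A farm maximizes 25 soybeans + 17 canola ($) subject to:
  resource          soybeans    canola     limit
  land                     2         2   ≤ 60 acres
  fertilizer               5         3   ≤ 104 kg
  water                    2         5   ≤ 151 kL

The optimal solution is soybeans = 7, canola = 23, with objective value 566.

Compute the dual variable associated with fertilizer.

4

Binding: land and fertilizer. Non-binding: water (22 unused).
Since water is not tight, its dual is 0.
From A_Bᵀ y = c: 2·y_land + 5·y_fertilizer = 25; 2·y_land + 3·y_fertilizer = 17.
→ y_land = 2.5 and y_fertilizer = 4.
Shadow price of fertilizer = 4.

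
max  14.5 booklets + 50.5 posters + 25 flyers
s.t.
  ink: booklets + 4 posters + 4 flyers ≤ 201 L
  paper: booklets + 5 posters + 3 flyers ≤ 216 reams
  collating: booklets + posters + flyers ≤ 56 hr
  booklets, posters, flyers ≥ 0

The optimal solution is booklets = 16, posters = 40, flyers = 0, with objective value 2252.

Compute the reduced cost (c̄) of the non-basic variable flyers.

-7.5

Binding: paper and collating. Non-binding: ink (25 unused).
By complementary slackness, y = 0 for the non-binding constraint.
From A_Bᵀ y = c: 1·y_paper + 1·y_collating = 14.5; 5·y_paper + 1·y_collating = 50.5.
→ y_paper = 9 and y_collating = 5.5.
Reduced cost of flyers: c₃ − yᵀa₃ = 25 − (9·3 + 5.5·1) = 25 − 32.5 = -7.5.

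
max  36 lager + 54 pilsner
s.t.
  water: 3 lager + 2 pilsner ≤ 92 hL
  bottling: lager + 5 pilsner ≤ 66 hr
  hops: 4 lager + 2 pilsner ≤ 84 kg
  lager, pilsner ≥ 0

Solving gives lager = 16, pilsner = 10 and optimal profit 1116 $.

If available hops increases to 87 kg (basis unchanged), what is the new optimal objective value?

At the optimum: water uses 68 of 92 (slack = 24); bottling uses 66 of 66 (binding); hops uses 84 of 84 (binding).
Slack constraints have shadow price 0 (complementary slackness).
Dual feasibility on the basic columns requires 1·y_bottling + 4·y_hops = 36, 5·y_bottling + 2·y_hops = 54.
→ y_bottling = 8 and y_hops = 7.
Δz = y_hops·Δb = 7 × (3) = 21, so new z* = 1116 + 21 = 1137.

1137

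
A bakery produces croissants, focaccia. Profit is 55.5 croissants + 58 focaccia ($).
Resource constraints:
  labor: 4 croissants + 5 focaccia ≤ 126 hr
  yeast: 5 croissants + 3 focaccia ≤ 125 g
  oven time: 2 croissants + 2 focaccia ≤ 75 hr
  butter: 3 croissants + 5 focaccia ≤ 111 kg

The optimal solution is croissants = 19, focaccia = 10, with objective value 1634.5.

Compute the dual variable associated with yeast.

3.5

At the optimum: labor uses 126 of 126 (binding); yeast uses 125 of 125 (binding); oven time uses 58 of 75 (slack = 17); butter uses 107 of 111 (slack = 4).
Since oven time, butter are not tight, their duals are 0.
Dual feasibility on the basic columns requires 4·y_labor + 5·y_yeast = 55.5, 5·y_labor + 3·y_yeast = 58.
Solving: y_labor = 9.5, y_yeast = 3.5.
Shadow price of yeast = 3.5.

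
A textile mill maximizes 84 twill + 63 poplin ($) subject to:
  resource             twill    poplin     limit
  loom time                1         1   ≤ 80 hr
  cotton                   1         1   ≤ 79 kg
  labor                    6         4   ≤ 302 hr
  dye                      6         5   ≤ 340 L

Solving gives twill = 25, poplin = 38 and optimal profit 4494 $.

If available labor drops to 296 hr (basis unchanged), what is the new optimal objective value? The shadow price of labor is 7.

4452

Δb = -6, so new z* = 4494 + (7)·(-6) = 4494 − 42 = 4452.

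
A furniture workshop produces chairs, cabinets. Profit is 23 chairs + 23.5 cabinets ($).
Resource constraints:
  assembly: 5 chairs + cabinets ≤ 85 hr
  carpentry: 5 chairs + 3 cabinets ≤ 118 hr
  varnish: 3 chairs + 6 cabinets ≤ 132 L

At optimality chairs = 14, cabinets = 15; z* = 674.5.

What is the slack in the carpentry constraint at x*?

3

carpentry used = 5·14 + 3·15 = 115; slack = 118 − 115 = 3.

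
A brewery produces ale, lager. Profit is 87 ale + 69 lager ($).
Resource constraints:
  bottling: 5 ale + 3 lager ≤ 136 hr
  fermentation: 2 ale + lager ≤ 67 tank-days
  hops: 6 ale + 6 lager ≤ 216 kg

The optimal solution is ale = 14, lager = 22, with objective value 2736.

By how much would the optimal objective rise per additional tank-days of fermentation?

At the optimum: bottling uses 136 of 136 (binding); fermentation uses 50 of 67 (slack = 17); hops uses 216 of 216 (binding).
By complementary slackness, y = 0 for the non-binding constraint.
From A_Bᵀ y = c: 5·y_bottling + 6·y_hops = 87; 3·y_bottling + 6·y_hops = 69.
→ y_bottling = 9 and y_hops = 7.
Shadow price of fermentation = 0.

0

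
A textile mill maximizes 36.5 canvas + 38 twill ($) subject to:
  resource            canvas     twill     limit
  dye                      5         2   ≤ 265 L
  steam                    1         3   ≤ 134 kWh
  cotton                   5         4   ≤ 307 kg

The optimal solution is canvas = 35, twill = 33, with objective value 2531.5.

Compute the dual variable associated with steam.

Check each constraint at x*: dye 241/265 (slack 24); steam 134/134 (tight); cotton 307/307 (tight).
Since dye is not tight, its dual is 0.
From A_Bᵀ y = c: 1·y_steam + 5·y_cotton = 36.5; 3·y_steam + 4·y_cotton = 38.
Solving: y_steam = 4, y_cotton = 6.5.
Shadow price of steam = 4.

4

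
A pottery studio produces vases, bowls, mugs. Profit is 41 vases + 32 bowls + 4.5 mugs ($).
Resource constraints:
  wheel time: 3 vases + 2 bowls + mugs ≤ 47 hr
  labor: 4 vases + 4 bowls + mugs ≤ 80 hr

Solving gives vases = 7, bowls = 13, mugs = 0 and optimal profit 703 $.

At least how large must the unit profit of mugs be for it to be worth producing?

Both wheel time and labor are binding at x*.
From A_Bᵀ y = c: 3·y_wheel time + 4·y_labor = 41; 2·y_wheel time + 4·y_labor = 32.
Solving: y_wheel time = 9, y_labor = 3.5.
mugs enters the basis when its profit ≥ yᵀa₃ = 9·1 + 3.5·1 = 12.5.

12.5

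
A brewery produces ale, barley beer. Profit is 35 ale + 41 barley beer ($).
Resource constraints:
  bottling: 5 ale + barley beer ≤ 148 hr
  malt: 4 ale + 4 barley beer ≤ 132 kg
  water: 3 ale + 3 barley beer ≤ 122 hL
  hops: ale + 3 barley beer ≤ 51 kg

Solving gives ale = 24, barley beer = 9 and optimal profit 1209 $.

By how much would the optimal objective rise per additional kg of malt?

8

At the optimum: bottling uses 129 of 148 (slack = 19); malt uses 132 of 132 (binding); water uses 99 of 122 (slack = 23); hops uses 51 of 51 (binding).
By complementary slackness, y = 0 for the non-binding constraints.
Dual feasibility on the basic columns requires 4·y_malt + 1·y_hops = 35, 4·y_malt + 3·y_hops = 41.
This yields shadow prices y_malt = 8, y_hops = 3.
Shadow price of malt = 8.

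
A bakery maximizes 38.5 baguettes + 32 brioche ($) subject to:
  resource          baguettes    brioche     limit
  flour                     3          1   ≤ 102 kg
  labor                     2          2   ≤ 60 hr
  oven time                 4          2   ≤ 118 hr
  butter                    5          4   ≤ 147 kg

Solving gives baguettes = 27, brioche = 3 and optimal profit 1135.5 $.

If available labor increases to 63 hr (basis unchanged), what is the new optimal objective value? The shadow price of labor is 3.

1144.5

Δb = 3, so new z* = 1135.5 + (3)·(3) = 1135.5 + 9 = 1144.5.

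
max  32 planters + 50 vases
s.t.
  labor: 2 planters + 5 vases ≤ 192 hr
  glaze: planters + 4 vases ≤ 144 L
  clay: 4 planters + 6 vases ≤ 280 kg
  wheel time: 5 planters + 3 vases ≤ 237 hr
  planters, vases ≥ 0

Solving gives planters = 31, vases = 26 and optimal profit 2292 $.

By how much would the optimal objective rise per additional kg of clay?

Binding: labor and clay. Non-binding: glaze (9 unused), wheel time (4 unused).
Since glaze, wheel time are not tight, their duals are 0.
From A_Bᵀ y = c: 2·y_labor + 4·y_clay = 32; 5·y_labor + 6·y_clay = 50.
This yields shadow prices y_labor = 1, y_clay = 7.5.
Shadow price of clay = 7.5.

7.5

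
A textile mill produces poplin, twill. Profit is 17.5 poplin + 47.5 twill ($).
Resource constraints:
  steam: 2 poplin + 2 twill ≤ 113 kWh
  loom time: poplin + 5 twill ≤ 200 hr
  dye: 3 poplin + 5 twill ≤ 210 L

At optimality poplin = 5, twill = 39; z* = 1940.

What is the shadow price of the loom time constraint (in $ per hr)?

Check each constraint at x*: steam 88/113 (slack 25); loom time 200/200 (tight); dye 210/210 (tight).
Since steam is not tight, its dual is 0.
Dual feasibility on the basic columns requires 1·y_loom time + 3·y_dye = 17.5, 5·y_loom time + 5·y_dye = 47.5.
This yields shadow prices y_loom time = 5.5, y_dye = 4.
Shadow price of loom time = 5.5.

5.5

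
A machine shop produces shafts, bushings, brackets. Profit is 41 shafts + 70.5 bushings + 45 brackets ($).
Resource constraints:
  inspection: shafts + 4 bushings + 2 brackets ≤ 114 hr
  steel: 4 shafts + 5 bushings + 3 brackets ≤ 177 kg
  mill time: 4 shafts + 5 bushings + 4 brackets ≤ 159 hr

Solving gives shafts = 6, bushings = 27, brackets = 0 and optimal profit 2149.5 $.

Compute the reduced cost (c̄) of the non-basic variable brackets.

-3

Binding: inspection and mill time. Non-binding: steel (18 unused).
By complementary slackness, y = 0 for the non-binding constraint.
The binding rows give the dual system: 1·y_inspection + 4·y_mill time = 41 and 4·y_inspection + 5·y_mill time = 70.5.
Solving: y_inspection = 7, y_mill time = 8.5.
Reduced cost of brackets: c₃ − yᵀa₃ = 45 − (7·2 + 8.5·4) = 45 − 48 = -3.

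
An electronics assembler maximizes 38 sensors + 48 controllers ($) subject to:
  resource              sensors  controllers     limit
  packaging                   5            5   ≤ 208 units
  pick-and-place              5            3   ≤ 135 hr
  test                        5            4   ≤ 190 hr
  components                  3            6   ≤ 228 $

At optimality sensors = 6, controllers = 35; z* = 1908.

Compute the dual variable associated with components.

Check each constraint at x*: packaging 205/208 (slack 3); pick-and-place 135/135 (tight); test 170/190 (slack 20); components 228/228 (tight).
By complementary slackness, y = 0 for the non-binding constraints.
The binding rows give the dual system: 5·y_pick-and-place + 3·y_components = 38 and 3·y_pick-and-place + 6·y_components = 48.
→ y_pick-and-place = 4 and y_components = 6.
Shadow price of components = 6.

6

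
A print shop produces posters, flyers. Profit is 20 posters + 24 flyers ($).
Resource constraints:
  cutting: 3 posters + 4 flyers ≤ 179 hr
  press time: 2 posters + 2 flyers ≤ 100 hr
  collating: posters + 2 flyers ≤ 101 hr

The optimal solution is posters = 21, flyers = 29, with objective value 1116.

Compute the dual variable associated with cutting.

At the optimum: cutting uses 179 of 179 (binding); press time uses 100 of 100 (binding); collating uses 79 of 101 (slack = 22).
By complementary slackness, y = 0 for the non-binding constraint.
Dual feasibility on the basic columns requires 3·y_cutting + 2·y_press time = 20, 4·y_cutting + 2·y_press time = 24.
Solving: y_cutting = 4, y_press time = 4.
Shadow price of cutting = 4.

4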